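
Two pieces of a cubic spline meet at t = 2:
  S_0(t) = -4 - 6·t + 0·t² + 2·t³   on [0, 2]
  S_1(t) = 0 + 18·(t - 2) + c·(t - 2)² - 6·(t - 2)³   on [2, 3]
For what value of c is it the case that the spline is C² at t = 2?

12

S_0''(t) = 0 + 12·t, so S_0''(2) = 24. On the right, S_1''(2) = 2c, so c = 12.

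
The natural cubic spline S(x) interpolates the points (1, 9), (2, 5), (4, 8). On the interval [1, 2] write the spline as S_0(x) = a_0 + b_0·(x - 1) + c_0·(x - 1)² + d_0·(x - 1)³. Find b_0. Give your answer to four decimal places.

-4.9167

Let m_i = S''(x_i). Step sizes h_i = 1, 2; slopes of the chords Δ_i = (y_(i+1) - y_i)/h_i = -4, 3/2.
  1·m_0 + 6·m_1 + 2·m_2 = 6(Δ_1 - Δ_0) = 33
Natural end conditions: m_0 = m_2 = 0.
Solving the tridiagonal system: m_0 = 0, m_1 = 11/2, m_2 = 0.
On [1, 2], with S_0(x) = a_0 + b_0·(x - 1) + c_0·(x - 1)² + d_0·(x - 1)³: c_0 = m_0/2 = 0, d_0 = (m_1 - m_0)/(6h_0) = 11/12, b_0 = Δ_0 - h_0(2m_0 + m_1)/6 = -59/12.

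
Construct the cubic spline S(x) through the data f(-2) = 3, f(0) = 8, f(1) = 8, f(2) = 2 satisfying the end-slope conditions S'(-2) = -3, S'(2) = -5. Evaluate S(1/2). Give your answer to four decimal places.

Put m_i = S'' at the i-th knot. Here h = (2, 1, 1) and Δ = (5/2, 0, -6), so the interior equations h_(i-1)·m_(i-1) + 2(h_(i-1)+h_i)·m_i + h_i·m_(i+1) = 6(Δ_i − Δ_(i-1)) read
  2·m_0 + 6·m_1 + 1·m_2 = 6(Δ_1 - Δ_0) = -15
  1·m_1 + 4·m_2 + 1·m_3 = 6(Δ_2 - Δ_1) = -36
Clamped end conditions give two more equations: 2h_0·m_0 + h_0·m_1 = 6(Δ_0 - S'(-2)) = 33 and h_2·m_2 + 2h_2·m_3 = 6(S'(2) - Δ_2) = 6.
Forward elimination and back-substitution give m_0 = 229/22, m_1 = -95/22, m_2 = -109/11, m_3 = 175/22.
On [0, 1], S(x) = 8 + 34/11·x - 95/44·x² - 41/44·x³.
With x = 1/2: S(1/2) = 3129/352.

8.8892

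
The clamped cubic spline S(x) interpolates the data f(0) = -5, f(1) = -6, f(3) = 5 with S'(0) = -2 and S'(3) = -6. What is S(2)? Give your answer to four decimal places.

Write m_i for S''(x_i). With h_i = 1, 2 and divided differences Δ_i = -1, 11/2, the continuity of S' gives the tridiagonal system
  1·m_0 + 6·m_1 + 2·m_2 = 6(Δ_1 - Δ_0) = 39
Clamped end conditions give two more equations: 2h_0·m_0 + h_0·m_1 = 6(Δ_0 - S'(0)) = 6 and h_1·m_1 + 2h_1·m_2 = 6(S'(3) - Δ_1) = -69.
Solving: m_0 = -29/6, m_1 = 47/3, m_2 = -301/12.
On [1, 3], S(x) = -6 + 41/12·(x - 1) + 47/6·(x - 1)² - 163/48·(x - 1)³.
With (x - 1) = 1: S(2) = 89/48.

1.8542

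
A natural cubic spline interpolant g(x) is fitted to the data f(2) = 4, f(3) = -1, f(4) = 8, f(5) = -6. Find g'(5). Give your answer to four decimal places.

-21.0667

Write M_i for g''(x_i). With h_i = 1, 1, 1 and divided differences Δ_i = -5, 9, -14, the continuity of g' gives the tridiagonal system
  1·M_0 + 4·M_1 + 1·M_2 = 6(Δ_1 - Δ_0) = 84
  1·M_1 + 4·M_2 + 1·M_3 = 6(Δ_2 - Δ_1) = -138
Natural end conditions: M_0 = M_3 = 0.
Forward elimination and back-substitution give M_0 = 0, M_1 = 158/5, M_2 = -212/5, M_3 = 0.
On [4, 5], g'(x) = b_2 + 2c_2·(x - 4) + 3d_2·(x - 4)² with b_2 = Δ_2 - h_2(2M_2 + M_3)/6 = 2/15, c_2 = M_2/2 = -106/5, d_2 = (M_3 - M_2)/(6h_2) = 106/15. So g'(5) = -316/15.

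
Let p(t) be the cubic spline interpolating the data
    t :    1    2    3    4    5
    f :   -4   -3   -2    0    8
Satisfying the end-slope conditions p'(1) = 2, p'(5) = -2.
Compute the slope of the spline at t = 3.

Write m_i for p''(x_i). With h_i = 1, 1, 1, 1 and divided differences Δ_i = 1, 1, 2, 8, the continuity of p' gives the tridiagonal system
  1·m_0 + 4·m_1 + 1·m_2 = 6(Δ_1 - Δ_0) = 0
  1·m_1 + 4·m_2 + 1·m_3 = 6(Δ_2 - Δ_1) = 6
  1·m_2 + 4·m_3 + 1·m_4 = 6(Δ_3 - Δ_2) = 36
Clamped end conditions give two more equations: 2h_0·m_0 + h_0·m_1 = 6(Δ_0 - p'(1)) = -6 and h_3·m_3 + 2h_3·m_4 = 6(p'(5) - Δ_3) = -60.
Solving the tridiagonal system: m_0 = -4, m_1 = 2, m_2 = -4, m_3 = 20, m_4 = -40.
On [3, 4], p'(t) = b_2 + 2c_2·(t - 3) + 3d_2·(t - 3)² with b_2 = Δ_2 - h_2(2m_2 + m_3)/6 = 0, c_2 = m_2/2 = -2, d_2 = (m_3 - m_2)/(6h_2) = 4. So p'(3) = 0.

0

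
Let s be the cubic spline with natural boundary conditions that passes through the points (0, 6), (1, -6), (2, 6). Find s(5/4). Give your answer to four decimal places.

-4.9688

Put m_i = s'' at the i-th knot. Here h = (1, 1) and Δ = (-12, 12), so the interior equations h_(i-1)·m_(i-1) + 2(h_(i-1)+h_i)·m_i + h_i·m_(i+1) = 6(Δ_i − Δ_(i-1)) read
  1·m_0 + 4·m_1 + 1·m_2 = 6(Δ_1 - Δ_0) = 144
Natural end conditions: m_0 = m_2 = 0.
Hence m_0 = 0, m_1 = 36, m_2 = 0.
On [1, 2], s(x) = -6 + 0·(x - 1) + 18·(x - 1)² - 6·(x - 1)³.
With (x - 1) = 1/4: s(5/4) = -159/32.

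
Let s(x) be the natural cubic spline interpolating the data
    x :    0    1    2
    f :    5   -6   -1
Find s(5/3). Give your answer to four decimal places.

With M_i denoting the second derivative at x_i, h_i = 1, 1, and Δ_i = (y_(i+1) − y_i)/h_i = -11, 5:
  1·M_0 + 4·M_1 + 1·M_2 = 6(Δ_1 - Δ_0) = 96
Natural end conditions: M_0 = M_2 = 0.
Solving: M_0 = 0, M_1 = 24, M_2 = 0.
On [1, 2], s(x) = -6 - 3·(x - 1) + 12·(x - 1)² - 4·(x - 1)³.
With (x - 1) = 2/3: s(5/3) = -104/27.

-3.8519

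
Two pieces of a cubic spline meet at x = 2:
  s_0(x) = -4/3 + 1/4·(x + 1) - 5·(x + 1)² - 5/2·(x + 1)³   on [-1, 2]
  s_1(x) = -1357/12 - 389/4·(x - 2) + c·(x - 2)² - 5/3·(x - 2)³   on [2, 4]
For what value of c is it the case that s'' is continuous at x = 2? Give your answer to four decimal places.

s_0''(x) = -10 - 15·(x + 1), so s_0''(2) = -55. On the right, s_1''(2) = 2c, so c = -55/2.

-27.5000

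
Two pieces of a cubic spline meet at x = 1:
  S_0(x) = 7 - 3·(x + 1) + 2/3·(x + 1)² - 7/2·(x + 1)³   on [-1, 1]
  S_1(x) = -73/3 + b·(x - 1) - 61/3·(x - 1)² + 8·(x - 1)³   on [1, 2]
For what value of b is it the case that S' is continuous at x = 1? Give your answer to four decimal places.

S_0'(x) = -3 + 4/3·(x + 1) - 21/2·(x + 1)², so S_0'(1) = -127/3. On the right, S_1'(1) = b, so b = -127/3.

-42.3333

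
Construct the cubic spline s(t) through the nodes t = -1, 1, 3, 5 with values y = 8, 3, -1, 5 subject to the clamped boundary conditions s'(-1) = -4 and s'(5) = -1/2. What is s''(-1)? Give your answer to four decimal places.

3.2667

Write σ_i for s''(x_i). With h_i = 2, 2, 2 and divided differences Δ_i = -5/2, -2, 3, the continuity of s' gives the tridiagonal system
  2·σ_0 + 8·σ_1 + 2·σ_2 = 6(Δ_1 - Δ_0) = 3
  2·σ_1 + 8·σ_2 + 2·σ_3 = 6(Δ_2 - Δ_1) = 30
Clamped end conditions give two more equations: 2h_0·σ_0 + h_0·σ_1 = 6(Δ_0 - s'(-1)) = 9 and h_2·σ_2 + 2h_2·σ_3 = 6(s'(5) - Δ_2) = -21.
Solving the tridiagonal system: σ_0 = 49/15, σ_1 = -61/30, σ_2 = 191/30, σ_3 = -253/30.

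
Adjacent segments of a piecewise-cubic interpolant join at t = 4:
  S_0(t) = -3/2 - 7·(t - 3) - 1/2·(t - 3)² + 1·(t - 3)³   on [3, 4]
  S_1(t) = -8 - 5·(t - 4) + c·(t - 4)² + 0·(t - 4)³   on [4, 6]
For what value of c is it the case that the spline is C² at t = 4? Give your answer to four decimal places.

2.5000

S_0''(t) = -1 + 6·(t - 3), so S_0''(4) = 5. On the right, S_1''(4) = 2c, so c = 5/2.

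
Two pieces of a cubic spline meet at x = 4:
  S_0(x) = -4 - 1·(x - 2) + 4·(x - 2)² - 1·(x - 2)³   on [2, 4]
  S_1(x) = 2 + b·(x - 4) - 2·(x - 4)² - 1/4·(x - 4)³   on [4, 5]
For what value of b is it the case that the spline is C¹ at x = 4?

S_0'(x) = -1 + 8·(x - 2) - 3·(x - 2)², so S_0'(4) = 3. On the right, S_1'(4) = b, so b = 3.

3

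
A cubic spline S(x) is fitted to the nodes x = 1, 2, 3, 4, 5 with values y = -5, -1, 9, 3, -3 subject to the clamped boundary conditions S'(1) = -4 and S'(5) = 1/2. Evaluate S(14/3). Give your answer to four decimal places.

-2.2454

Put σ_i = S'' at the i-th knot. Here h = (1, 1, 1, 1) and Δ = (4, 10, -6, -6), so the interior equations h_(i-1)·σ_(i-1) + 2(h_(i-1)+h_i)·σ_i + h_i·σ_(i+1) = 6(Δ_i − Δ_(i-1)) read
  1·σ_0 + 4·σ_1 + 1·σ_2 = 6(Δ_1 - Δ_0) = 36
  1·σ_1 + 4·σ_2 + 1·σ_3 = 6(Δ_2 - Δ_1) = -96
  1·σ_2 + 4·σ_3 + 1·σ_4 = 6(Δ_3 - Δ_2) = 0
Clamped end conditions give two more equations: 2h_0·σ_0 + h_0·σ_1 = 6(Δ_0 - S'(1)) = 48 and h_3·σ_3 + 2h_3·σ_4 = 6(S'(5) - Δ_3) = 39.
Hence σ_0 = 147/8, σ_1 = 45/4, σ_2 = -219/8, σ_3 = 9/4, σ_4 = 147/8.
On [4, 5], S(x) = 3 - 157/16·(x - 4) + 9/8·(x - 4)² + 43/16·(x - 4)³.
With (x - 4) = 2/3: S(14/3) = -485/216.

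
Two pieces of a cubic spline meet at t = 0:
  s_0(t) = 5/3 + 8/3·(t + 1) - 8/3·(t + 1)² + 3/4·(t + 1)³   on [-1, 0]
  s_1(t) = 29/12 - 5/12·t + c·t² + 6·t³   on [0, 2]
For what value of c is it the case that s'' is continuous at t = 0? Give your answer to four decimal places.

-0.4167

s_0''(t) = -16/3 + 9/2·(t + 1), so s_0''(0) = -5/6. On the right, s_1''(0) = 2c, so c = -5/12.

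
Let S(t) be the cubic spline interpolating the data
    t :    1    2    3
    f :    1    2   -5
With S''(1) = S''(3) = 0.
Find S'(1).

3

With M_i denoting the second derivative at x_i, h_i = 1, 1, and Δ_i = (y_(i+1) − y_i)/h_i = 1, -7:
  1·M_0 + 4·M_1 + 1·M_2 = 6(Δ_1 - Δ_0) = -48
Natural end conditions: M_0 = M_2 = 0.
Solving the tridiagonal system: M_0 = 0, M_1 = -12, M_2 = 0.
On [1, 2], S'(t) = b_0 + 2c_0·(t - 1) + 3d_0·(t - 1)² with b_0 = Δ_0 - h_0(2M_0 + M_1)/6 = 3, c_0 = M_0/2 = 0, d_0 = (M_1 - M_0)/(6h_0) = -2. So S'(1) = 3.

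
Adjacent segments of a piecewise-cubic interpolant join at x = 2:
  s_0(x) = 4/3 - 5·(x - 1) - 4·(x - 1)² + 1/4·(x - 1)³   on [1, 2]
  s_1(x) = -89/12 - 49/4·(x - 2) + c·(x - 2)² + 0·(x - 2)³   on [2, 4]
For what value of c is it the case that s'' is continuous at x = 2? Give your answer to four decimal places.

-3.2500

s_0''(x) = -8 + 3/2·(x - 1), so s_0''(2) = -13/2. On the right, s_1''(2) = 2c, so c = -13/4.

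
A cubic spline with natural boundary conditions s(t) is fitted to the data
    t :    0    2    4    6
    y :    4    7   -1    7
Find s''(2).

Put M_i = s'' at the i-th knot. Here h = (2, 2, 2) and Δ = (3/2, -4, 4), so the interior equations h_(i-1)·M_(i-1) + 2(h_(i-1)+h_i)·M_i + h_i·M_(i+1) = 6(Δ_i − Δ_(i-1)) read
  2·M_0 + 8·M_1 + 2·M_2 = 6(Δ_1 - Δ_0) = -33
  2·M_1 + 8·M_2 + 2·M_3 = 6(Δ_2 - Δ_1) = 48
Natural end conditions: M_0 = M_3 = 0.
Hence M_0 = 0, M_1 = -6, M_2 = 15/2, M_3 = 0.

-6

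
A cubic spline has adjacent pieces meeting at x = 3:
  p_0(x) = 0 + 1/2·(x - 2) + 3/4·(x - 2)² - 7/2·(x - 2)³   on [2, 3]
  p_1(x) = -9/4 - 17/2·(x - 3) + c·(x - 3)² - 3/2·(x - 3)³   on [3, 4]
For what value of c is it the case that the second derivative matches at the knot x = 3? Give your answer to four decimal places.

-9.7500

p_0''(x) = 3/2 - 21·(x - 2), so p_0''(3) = -39/2. On the right, p_1''(3) = 2c, so c = -39/4.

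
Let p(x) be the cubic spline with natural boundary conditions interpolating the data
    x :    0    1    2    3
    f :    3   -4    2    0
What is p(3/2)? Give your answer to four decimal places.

Let M_i = p''(x_i). Step sizes h_i = 1, 1, 1; slopes of the chords Δ_i = (y_(i+1) - y_i)/h_i = -7, 6, -2.
  1·M_0 + 4·M_1 + 1·M_2 = 6(Δ_1 - Δ_0) = 78
  1·M_1 + 4·M_2 + 1·M_3 = 6(Δ_2 - Δ_1) = -48
Natural end conditions: M_0 = M_3 = 0.
Forward elimination and back-substitution give M_0 = 0, M_1 = 24, M_2 = -18, M_3 = 0.
On [1, 2], p(x) = -4 + 1·(x - 1) + 12·(x - 1)² - 7·(x - 1)³.
With (x - 1) = 1/2: p(3/2) = -11/8.

-1.3750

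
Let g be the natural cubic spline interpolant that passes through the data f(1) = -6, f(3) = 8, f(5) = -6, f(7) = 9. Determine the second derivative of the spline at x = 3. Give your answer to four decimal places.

Write M_i for g''(x_i). With h_i = 2, 2, 2 and divided differences Δ_i = 7, -7, 15/2, the continuity of g' gives the tridiagonal system
  2·M_0 + 8·M_1 + 2·M_2 = 6(Δ_1 - Δ_0) = -84
  2·M_1 + 8·M_2 + 2·M_3 = 6(Δ_2 - Δ_1) = 87
Natural end conditions: M_0 = M_3 = 0.
Solving: M_0 = 0, M_1 = -141/10, M_2 = 72/5, M_3 = 0.

-14.1000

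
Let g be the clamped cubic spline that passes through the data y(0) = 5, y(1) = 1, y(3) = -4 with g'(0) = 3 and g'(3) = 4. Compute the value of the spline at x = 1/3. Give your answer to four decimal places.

4.9198

Let σ_i = g''(x_i). Step sizes h_i = 1, 2; slopes of the chords Δ_i = (y_(i+1) - y_i)/h_i = -4, -5/2.
  1·σ_0 + 6·σ_1 + 2·σ_2 = 6(Δ_1 - Δ_0) = 9
Clamped end conditions give two more equations: 2h_0·σ_0 + h_0·σ_1 = 6(Δ_0 - g'(0)) = -42 and h_1·σ_1 + 2h_1·σ_2 = 6(g'(3) - Δ_1) = 39.
Solving the tridiagonal system: σ_0 = -133/6, σ_1 = 7/3, σ_2 = 103/12.
On [0, 1], g(x) = 5 + 3·x - 133/12·x² + 49/12·x³.
With x = 1/3: g(1/3) = 797/162.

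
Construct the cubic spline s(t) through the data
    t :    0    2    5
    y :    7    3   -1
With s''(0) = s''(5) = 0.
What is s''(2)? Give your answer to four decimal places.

With M_i denoting the second derivative at x_i, h_i = 2, 3, and Δ_i = (y_(i+1) − y_i)/h_i = -2, -4/3:
  2·M_0 + 10·M_1 + 3·M_2 = 6(Δ_1 - Δ_0) = 4
Natural end conditions: M_0 = M_2 = 0.
Solving the tridiagonal system: M_0 = 0, M_1 = 2/5, M_2 = 0.

0.4000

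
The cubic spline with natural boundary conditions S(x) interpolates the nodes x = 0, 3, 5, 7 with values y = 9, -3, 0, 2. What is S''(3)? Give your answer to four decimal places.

Write M_i for S''(x_i). With h_i = 3, 2, 2 and divided differences Δ_i = -4, 3/2, 1, the continuity of S' gives the tridiagonal system
  3·M_0 + 10·M_1 + 2·M_2 = 6(Δ_1 - Δ_0) = 33
  2·M_1 + 8·M_2 + 2·M_3 = 6(Δ_2 - Δ_1) = -3
Natural end conditions: M_0 = M_3 = 0.
Hence M_0 = 0, M_1 = 135/38, M_2 = -24/19, M_3 = 0.

3.5526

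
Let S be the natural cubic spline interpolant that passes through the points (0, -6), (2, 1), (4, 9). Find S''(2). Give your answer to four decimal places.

0.3750

Put M_i = S'' at the i-th knot. Here h = (2, 2) and Δ = (7/2, 4), so the interior equations h_(i-1)·M_(i-1) + 2(h_(i-1)+h_i)·M_i + h_i·M_(i+1) = 6(Δ_i − Δ_(i-1)) read
  2·M_0 + 8·M_1 + 2·M_2 = 6(Δ_1 - Δ_0) = 3
Natural end conditions: M_0 = M_2 = 0.
Solving: M_0 = 0, M_1 = 3/8, M_2 = 0.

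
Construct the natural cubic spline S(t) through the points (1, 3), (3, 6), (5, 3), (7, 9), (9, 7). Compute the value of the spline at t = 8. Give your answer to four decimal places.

Let m_i = S''(x_i). Step sizes h_i = 2, 2, 2, 2; slopes of the chords Δ_i = (y_(i+1) - y_i)/h_i = 3/2, -3/2, 3, -1.
  2·m_0 + 8·m_1 + 2·m_2 = 6(Δ_1 - Δ_0) = -18
  2·m_1 + 8·m_2 + 2·m_3 = 6(Δ_2 - Δ_1) = 27
  2·m_2 + 8·m_3 + 2·m_4 = 6(Δ_3 - Δ_2) = -24
Natural end conditions: m_0 = m_4 = 0.
Solving: m_0 = 0, m_1 = -201/56, m_2 = 75/14, m_3 = -243/56, m_4 = 0.
On [7, 9], S(t) = 9 + 53/28·(t - 7) - 243/112·(t - 7)² + 81/224·(t - 7)³.
With (t - 7) = 1: S(8) = 2035/224.

9.0848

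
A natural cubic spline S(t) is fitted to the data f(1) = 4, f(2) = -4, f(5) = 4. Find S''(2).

With m_i denoting the second derivative at x_i, h_i = 1, 3, and Δ_i = (y_(i+1) − y_i)/h_i = -8, 8/3:
  1·m_0 + 8·m_1 + 3·m_2 = 6(Δ_1 - Δ_0) = 64
Natural end conditions: m_0 = m_2 = 0.
Solving: m_0 = 0, m_1 = 8, m_2 = 0.

8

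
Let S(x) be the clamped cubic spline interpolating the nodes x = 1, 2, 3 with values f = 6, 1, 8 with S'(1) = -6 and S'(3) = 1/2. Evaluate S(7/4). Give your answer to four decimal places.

Let σ_i = S''(x_i). Step sizes h_i = 1, 1; slopes of the chords Δ_i = (y_(i+1) - y_i)/h_i = -5, 7.
  1·σ_0 + 4·σ_1 + 1·σ_2 = 6(Δ_1 - Δ_0) = 72
Clamped end conditions give two more equations: 2h_0·σ_0 + h_0·σ_1 = 6(Δ_0 - S'(1)) = 6 and h_1·σ_1 + 2h_1·σ_2 = 6(S'(3) - Δ_1) = -39.
Solving: σ_0 = -47/4, σ_1 = 59/2, σ_2 = -137/4.
On [1, 2], S(x) = 6 - 6·(x - 1) - 47/8·(x - 1)² + 55/8·(x - 1)³.
With (x - 1) = 3/4: S(7/4) = 561/512.

1.0957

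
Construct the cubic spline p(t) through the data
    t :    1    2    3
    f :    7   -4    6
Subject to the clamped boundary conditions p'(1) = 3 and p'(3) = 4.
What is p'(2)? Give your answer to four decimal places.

-2.5000

With σ_i denoting the second derivative at x_i, h_i = 1, 1, and Δ_i = (y_(i+1) − y_i)/h_i = -11, 10:
  1·σ_0 + 4·σ_1 + 1·σ_2 = 6(Δ_1 - Δ_0) = 126
Clamped end conditions give two more equations: 2h_0·σ_0 + h_0·σ_1 = 6(Δ_0 - p'(1)) = -84 and h_1·σ_1 + 2h_1·σ_2 = 6(p'(3) - Δ_1) = -36.
Hence σ_0 = -73, σ_1 = 62, σ_2 = -49.
On [2, 3], p'(t) = b_1 + 2c_1·(t - 2) + 3d_1·(t - 2)² with b_1 = Δ_1 - h_1(2σ_1 + σ_2)/6 = -5/2, c_1 = σ_1/2 = 31, d_1 = (σ_2 - σ_1)/(6h_1) = -37/2. So p'(2) = -5/2.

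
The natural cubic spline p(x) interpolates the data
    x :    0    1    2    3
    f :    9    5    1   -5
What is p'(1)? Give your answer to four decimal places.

-3.7333

With M_i denoting the second derivative at x_i, h_i = 1, 1, 1, and Δ_i = (y_(i+1) − y_i)/h_i = -4, -4, -6:
  1·M_0 + 4·M_1 + 1·M_2 = 6(Δ_1 - Δ_0) = 0
  1·M_1 + 4·M_2 + 1·M_3 = 6(Δ_2 - Δ_1) = -12
Natural end conditions: M_0 = M_3 = 0.
Hence M_0 = 0, M_1 = 4/5, M_2 = -16/5, M_3 = 0.
On [1, 2], p'(x) = b_1 + 2c_1·(x - 1) + 3d_1·(x - 1)² with b_1 = Δ_1 - h_1(2M_1 + M_2)/6 = -56/15, c_1 = M_1/2 = 2/5, d_1 = (M_2 - M_1)/(6h_1) = -2/3. So p'(1) = -56/15.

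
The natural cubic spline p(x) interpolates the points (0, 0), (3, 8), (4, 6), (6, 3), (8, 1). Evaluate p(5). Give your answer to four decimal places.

4.2057

Put m_i = p'' at the i-th knot. Here h = (3, 1, 2, 2) and Δ = (8/3, -2, -3/2, -1), so the interior equations h_(i-1)·m_(i-1) + 2(h_(i-1)+h_i)·m_i + h_i·m_(i+1) = 6(Δ_i − Δ_(i-1)) read
  3·m_0 + 8·m_1 + 1·m_2 = 6(Δ_1 - Δ_0) = -28
  1·m_1 + 6·m_2 + 2·m_3 = 6(Δ_2 - Δ_1) = 3
  2·m_2 + 8·m_3 + 2·m_4 = 6(Δ_3 - Δ_2) = 3
Natural end conditions: m_0 = m_4 = 0.
Solving the tridiagonal system: m_0 = 0, m_1 = -625/172, m_2 = 46/43, m_3 = 37/344, m_4 = 0.
On [4, 6], p(x) = 6 - 2321/1032·(x - 4) + 23/43·(x - 4)² - 331/4128·(x - 4)³.
With (x - 4) = 1: p(5) = 5787/1376.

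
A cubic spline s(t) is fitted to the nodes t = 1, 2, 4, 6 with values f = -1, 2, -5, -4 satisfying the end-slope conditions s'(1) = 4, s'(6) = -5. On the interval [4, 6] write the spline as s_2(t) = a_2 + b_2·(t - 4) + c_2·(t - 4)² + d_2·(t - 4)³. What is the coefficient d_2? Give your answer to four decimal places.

-1.7554

Write M_i for s''(x_i). With h_i = 1, 2, 2 and divided differences Δ_i = 3, -7/2, 1/2, the continuity of s' gives the tridiagonal system
  1·M_0 + 6·M_1 + 2·M_2 = 6(Δ_1 - Δ_0) = -39
  2·M_1 + 8·M_2 + 2·M_3 = 6(Δ_2 - Δ_1) = 24
Clamped end conditions give two more equations: 2h_0·M_0 + h_0·M_1 = 6(Δ_0 - s'(1)) = -6 and h_2·M_2 + 2h_2·M_3 = 6(s'(6) - Δ_2) = -33.
Hence M_0 = 42/23, M_1 = -222/23, M_2 = 393/46, M_3 = -288/23.
On [4, 6], with s_2(t) = a_2 + b_2·(t - 4) + c_2·(t - 4)² + d_2·(t - 4)³: c_2 = M_2/2 = 393/92, d_2 = (M_3 - M_2)/(6h_2) = -323/184, b_2 = Δ_2 - h_2(2M_2 + M_3)/6 = -47/46.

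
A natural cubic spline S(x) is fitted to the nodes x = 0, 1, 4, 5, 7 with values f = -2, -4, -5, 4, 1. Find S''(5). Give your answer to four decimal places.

With m_i denoting the second derivative at x_i, h_i = 1, 3, 1, 2, and Δ_i = (y_(i+1) − y_i)/h_i = -2, -1/3, 9, -3/2:
  1·m_0 + 8·m_1 + 3·m_2 = 6(Δ_1 - Δ_0) = 10
  3·m_1 + 8·m_2 + 1·m_3 = 6(Δ_2 - Δ_1) = 56
  1·m_2 + 6·m_3 + 2·m_4 = 6(Δ_3 - Δ_2) = -63
Natural end conditions: m_0 = m_4 = 0.
Solving: m_0 = 0, m_1 = -727/322, m_2 = 1506/161, m_3 = -3883/322, m_4 = 0.

-12.0590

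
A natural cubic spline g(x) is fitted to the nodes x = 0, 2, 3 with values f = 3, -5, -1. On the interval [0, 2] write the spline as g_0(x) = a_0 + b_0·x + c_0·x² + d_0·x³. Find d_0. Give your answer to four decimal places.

0.6667

Let M_i = g''(x_i). Step sizes h_i = 2, 1; slopes of the chords Δ_i = (y_(i+1) - y_i)/h_i = -4, 4.
  2·M_0 + 6·M_1 + 1·M_2 = 6(Δ_1 - Δ_0) = 48
Natural end conditions: M_0 = M_2 = 0.
Solving the tridiagonal system: M_0 = 0, M_1 = 8, M_2 = 0.
On [0, 2], with g_0(x) = a_0 + b_0·x + c_0·x² + d_0·x³: c_0 = M_0/2 = 0, d_0 = (M_1 - M_0)/(6h_0) = 2/3, b_0 = Δ_0 - h_0(2M_0 + M_1)/6 = -20/3.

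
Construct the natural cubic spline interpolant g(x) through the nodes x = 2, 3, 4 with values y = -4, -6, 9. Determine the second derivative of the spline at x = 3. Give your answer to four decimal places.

25.5000

With M_i denoting the second derivative at x_i, h_i = 1, 1, and Δ_i = (y_(i+1) − y_i)/h_i = -2, 15:
  1·M_0 + 4·M_1 + 1·M_2 = 6(Δ_1 - Δ_0) = 102
Natural end conditions: M_0 = M_2 = 0.
Forward elimination and back-substitution give M_0 = 0, M_1 = 51/2, M_2 = 0.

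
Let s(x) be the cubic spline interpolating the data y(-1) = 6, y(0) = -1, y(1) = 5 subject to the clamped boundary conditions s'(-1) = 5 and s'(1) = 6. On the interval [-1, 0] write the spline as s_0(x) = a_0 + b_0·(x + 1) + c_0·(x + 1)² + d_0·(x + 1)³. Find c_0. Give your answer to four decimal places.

Put σ_i = s'' at the i-th knot. Here h = (1, 1) and Δ = (-7, 6), so the interior equations h_(i-1)·σ_(i-1) + 2(h_(i-1)+h_i)·σ_i + h_i·σ_(i+1) = 6(Δ_i − Δ_(i-1)) read
  1·σ_0 + 4·σ_1 + 1·σ_2 = 6(Δ_1 - Δ_0) = 78
Clamped end conditions give two more equations: 2h_0·σ_0 + h_0·σ_1 = 6(Δ_0 - s'(-1)) = -72 and h_1·σ_1 + 2h_1·σ_2 = 6(s'(1) - Δ_1) = 0.
Solving the tridiagonal system: σ_0 = -55, σ_1 = 38, σ_2 = -19.
On [-1, 0], with s_0(x) = a_0 + b_0·(x + 1) + c_0·(x + 1)² + d_0·(x + 1)³: c_0 = σ_0/2 = -55/2, d_0 = (σ_1 - σ_0)/(6h_0) = 31/2, b_0 = Δ_0 - h_0(2σ_0 + σ_1)/6 = 5.

-27.5000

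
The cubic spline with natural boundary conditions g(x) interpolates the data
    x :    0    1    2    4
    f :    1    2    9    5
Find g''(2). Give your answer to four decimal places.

With M_i denoting the second derivative at x_i, h_i = 1, 1, 2, and Δ_i = (y_(i+1) − y_i)/h_i = 1, 7, -2:
  1·M_0 + 4·M_1 + 1·M_2 = 6(Δ_1 - Δ_0) = 36
  1·M_1 + 6·M_2 + 2·M_3 = 6(Δ_2 - Δ_1) = -54
Natural end conditions: M_0 = M_3 = 0.
Solving the tridiagonal system: M_0 = 0, M_1 = 270/23, M_2 = -252/23, M_3 = 0.

-10.9565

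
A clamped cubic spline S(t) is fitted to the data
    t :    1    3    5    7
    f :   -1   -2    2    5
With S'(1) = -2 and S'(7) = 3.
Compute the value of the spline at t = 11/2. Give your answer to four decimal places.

Write M_i for S''(x_i). With h_i = 2, 2, 2 and divided differences Δ_i = -1/2, 2, 3/2, the continuity of S' gives the tridiagonal system
  2·M_0 + 8·M_1 + 2·M_2 = 6(Δ_1 - Δ_0) = 15
  2·M_1 + 8·M_2 + 2·M_3 = 6(Δ_2 - Δ_1) = -3
Clamped end conditions give two more equations: 2h_0·M_0 + h_0·M_1 = 6(Δ_0 - S'(1)) = 9 and h_2·M_2 + 2h_2·M_3 = 6(S'(7) - Δ_2) = 9.
Solving: M_0 = 19/15, M_1 = 59/30, M_2 = -49/30, M_3 = 46/15.
On [5, 7], S(t) = 2 + 47/30·(t - 5) - 49/60·(t - 5)² + 47/120·(t - 5)³.
With (t - 5) = 1/2: S(11/2) = 841/320.

2.6281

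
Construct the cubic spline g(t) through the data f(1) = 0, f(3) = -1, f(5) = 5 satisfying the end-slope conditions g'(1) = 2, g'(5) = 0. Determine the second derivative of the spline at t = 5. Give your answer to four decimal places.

With m_i denoting the second derivative at x_i, h_i = 2, 2, and Δ_i = (y_(i+1) − y_i)/h_i = -1/2, 3:
  2·m_0 + 8·m_1 + 2·m_2 = 6(Δ_1 - Δ_0) = 21
Clamped end conditions give two more equations: 2h_0·m_0 + h_0·m_1 = 6(Δ_0 - g'(1)) = -15 and h_1·m_1 + 2h_1·m_2 = 6(g'(5) - Δ_1) = -18.
Forward elimination and back-substitution give m_0 = -55/8, m_1 = 25/4, m_2 = -61/8.

-7.6250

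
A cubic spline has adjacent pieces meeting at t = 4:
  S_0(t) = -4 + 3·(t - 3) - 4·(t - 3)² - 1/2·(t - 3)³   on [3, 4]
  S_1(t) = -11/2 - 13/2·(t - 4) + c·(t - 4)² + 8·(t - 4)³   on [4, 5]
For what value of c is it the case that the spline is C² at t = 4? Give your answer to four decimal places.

-5.5000

S_0''(t) = -8 - 3·(t - 3), so S_0''(4) = -11. On the right, S_1''(4) = 2c, so c = -11/2.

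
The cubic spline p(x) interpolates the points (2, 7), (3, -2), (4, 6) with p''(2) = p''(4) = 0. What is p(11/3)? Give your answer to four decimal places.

With σ_i denoting the second derivative at x_i, h_i = 1, 1, and Δ_i = (y_(i+1) − y_i)/h_i = -9, 8:
  1·σ_0 + 4·σ_1 + 1·σ_2 = 6(Δ_1 - Δ_0) = 102
Natural end conditions: σ_0 = σ_2 = 0.
Hence σ_0 = 0, σ_1 = 51/2, σ_2 = 0.
On [3, 4], p(x) = -2 - 1/2·(x - 3) + 51/4·(x - 3)² - 17/4·(x - 3)³.
With (x - 3) = 2/3: p(11/3) = 56/27.

2.0741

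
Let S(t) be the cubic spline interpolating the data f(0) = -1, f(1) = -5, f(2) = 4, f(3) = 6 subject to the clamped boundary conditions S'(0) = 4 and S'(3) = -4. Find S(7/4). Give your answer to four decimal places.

1.3313

With M_i denoting the second derivative at x_i, h_i = 1, 1, 1, and Δ_i = (y_(i+1) − y_i)/h_i = -4, 9, 2:
  1·M_0 + 4·M_1 + 1·M_2 = 6(Δ_1 - Δ_0) = 78
  1·M_1 + 4·M_2 + 1·M_3 = 6(Δ_2 - Δ_1) = -42
Clamped end conditions give two more equations: 2h_0·M_0 + h_0·M_1 = 6(Δ_0 - S'(0)) = -48 and h_2·M_2 + 2h_2·M_3 = 6(S'(3) - Δ_2) = -36.
Solving: M_0 = -614/15, M_1 = 508/15, M_2 = -248/15, M_3 = -146/15.
On [1, 2], S(t) = -5 + 7/15·(t - 1) + 254/15·(t - 1)² - 42/5·(t - 1)³.
With (t - 1) = 3/4: S(7/4) = 213/160.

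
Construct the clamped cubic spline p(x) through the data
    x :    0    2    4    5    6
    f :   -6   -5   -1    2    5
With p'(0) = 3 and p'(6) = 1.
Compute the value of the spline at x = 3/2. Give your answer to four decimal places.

-4.9989

Let σ_i = p''(x_i). Step sizes h_i = 2, 2, 1, 1; slopes of the chords Δ_i = (y_(i+1) - y_i)/h_i = 1/2, 2, 3, 3.
  2·σ_0 + 8·σ_1 + 2·σ_2 = 6(Δ_1 - Δ_0) = 9
  2·σ_1 + 6·σ_2 + 1·σ_3 = 6(Δ_2 - Δ_1) = 6
  1·σ_2 + 4·σ_3 + 1·σ_4 = 6(Δ_3 - Δ_2) = 0
Clamped end conditions give two more equations: 2h_0·σ_0 + h_0·σ_1 = 6(Δ_0 - p'(0)) = -15 and h_3·σ_3 + 2h_3·σ_4 = 6(p'(6) - Δ_3) = -12.
Hence σ_0 = -415/84, σ_1 = 50/21, σ_2 = -1/12, σ_3 = 73/42, σ_4 = -577/84.
On [0, 2], p(x) = -6 + 3·x - 415/168·x² + 205/336·x³.
With x = 3/2: p(3/2) = -4479/896.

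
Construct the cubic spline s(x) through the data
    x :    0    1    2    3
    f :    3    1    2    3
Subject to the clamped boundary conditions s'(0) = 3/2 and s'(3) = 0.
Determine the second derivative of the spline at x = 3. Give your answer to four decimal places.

With M_i denoting the second derivative at x_i, h_i = 1, 1, 1, and Δ_i = (y_(i+1) − y_i)/h_i = -2, 1, 1:
  1·M_0 + 4·M_1 + 1·M_2 = 6(Δ_1 - Δ_0) = 18
  1·M_1 + 4·M_2 + 1·M_3 = 6(Δ_2 - Δ_1) = 0
Clamped end conditions give two more equations: 2h_0·M_0 + h_0·M_1 = 6(Δ_0 - s'(0)) = -21 and h_2·M_2 + 2h_2·M_3 = 6(s'(3) - Δ_2) = -6.
Solving: M_0 = -74/5, M_1 = 43/5, M_2 = -8/5, M_3 = -11/5.

-2.2000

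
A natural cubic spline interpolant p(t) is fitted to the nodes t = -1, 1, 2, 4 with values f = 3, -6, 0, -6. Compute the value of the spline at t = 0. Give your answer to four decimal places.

Put m_i = p'' at the i-th knot. Here h = (2, 1, 2) and Δ = (-9/2, 6, -3), so the interior equations h_(i-1)·m_(i-1) + 2(h_(i-1)+h_i)·m_i + h_i·m_(i+1) = 6(Δ_i − Δ_(i-1)) read
  2·m_0 + 6·m_1 + 1·m_2 = 6(Δ_1 - Δ_0) = 63
  1·m_1 + 6·m_2 + 2·m_3 = 6(Δ_2 - Δ_1) = -54
Natural end conditions: m_0 = m_3 = 0.
Hence m_0 = 0, m_1 = 432/35, m_2 = -387/35, m_3 = 0.
On [-1, 1], p(t) = 3 - 603/70·(t + 1) + 0·(t + 1)² + 36/35·(t + 1)³.
With (t + 1) = 1: p(0) = -321/70.

-4.5857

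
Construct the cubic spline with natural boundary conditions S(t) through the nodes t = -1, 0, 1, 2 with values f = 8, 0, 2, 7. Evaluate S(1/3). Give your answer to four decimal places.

Put σ_i = S'' at the i-th knot. Here h = (1, 1, 1) and Δ = (-8, 2, 5), so the interior equations h_(i-1)·σ_(i-1) + 2(h_(i-1)+h_i)·σ_i + h_i·σ_(i+1) = 6(Δ_i − Δ_(i-1)) read
  1·σ_0 + 4·σ_1 + 1·σ_2 = 6(Δ_1 - Δ_0) = 60
  1·σ_1 + 4·σ_2 + 1·σ_3 = 6(Δ_2 - Δ_1) = 18
Natural end conditions: σ_0 = σ_3 = 0.
Hence σ_0 = 0, σ_1 = 74/5, σ_2 = 4/5, σ_3 = 0.
On [0, 1], S(t) = 0 - 46/15·t + 37/5·t² - 7/3·t³.
With t = 1/3: S(1/3) = -116/405.

-0.2864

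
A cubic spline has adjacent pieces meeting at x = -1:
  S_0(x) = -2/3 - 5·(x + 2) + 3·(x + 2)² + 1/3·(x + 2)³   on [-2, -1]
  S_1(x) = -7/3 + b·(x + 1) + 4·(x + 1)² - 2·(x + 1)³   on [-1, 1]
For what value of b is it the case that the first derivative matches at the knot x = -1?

S_0'(x) = -5 + 6·(x + 2) + 1·(x + 2)², so S_0'(-1) = 2. On the right, S_1'(-1) = b, so b = 2.

2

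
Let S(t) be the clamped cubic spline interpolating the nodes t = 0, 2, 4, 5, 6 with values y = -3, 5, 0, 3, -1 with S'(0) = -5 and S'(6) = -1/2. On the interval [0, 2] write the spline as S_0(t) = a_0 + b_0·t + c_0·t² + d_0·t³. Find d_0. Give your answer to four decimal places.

With M_i denoting the second derivative at x_i, h_i = 2, 2, 1, 1, and Δ_i = (y_(i+1) − y_i)/h_i = 4, -5/2, 3, -4:
  2·M_0 + 8·M_1 + 2·M_2 = 6(Δ_1 - Δ_0) = -39
  2·M_1 + 6·M_2 + 1·M_3 = 6(Δ_2 - Δ_1) = 33
  1·M_2 + 4·M_3 + 1·M_4 = 6(Δ_3 - Δ_2) = -42
Clamped end conditions give two more equations: 2h_0·M_0 + h_0·M_1 = 6(Δ_0 - S'(0)) = 54 and h_3·M_3 + 2h_3·M_4 = 6(S'(6) - Δ_3) = 21.
Hence M_0 = 281/14, M_1 = -92/7, M_2 = 13, M_3 = -131/7, M_4 = 139/7.
On [0, 2], with S_0(t) = a_0 + b_0·t + c_0·t² + d_0·t³: c_0 = M_0/2 = 281/28, d_0 = (M_1 - M_0)/(6h_0) = -155/56, b_0 = Δ_0 - h_0(2M_0 + M_1)/6 = -5.

-2.7679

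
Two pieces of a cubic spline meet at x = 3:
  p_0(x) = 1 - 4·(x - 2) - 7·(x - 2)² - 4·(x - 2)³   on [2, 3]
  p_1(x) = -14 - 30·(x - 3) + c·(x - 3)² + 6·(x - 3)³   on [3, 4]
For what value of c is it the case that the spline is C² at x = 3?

-19

p_0''(x) = -14 - 24·(x - 2), so p_0''(3) = -38. On the right, p_1''(3) = 2c, so c = -19.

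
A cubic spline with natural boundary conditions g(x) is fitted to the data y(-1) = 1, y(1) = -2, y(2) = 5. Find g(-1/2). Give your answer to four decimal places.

Write M_i for g''(x_i). With h_i = 2, 1 and divided differences Δ_i = -3/2, 7, the continuity of g' gives the tridiagonal system
  2·M_0 + 6·M_1 + 1·M_2 = 6(Δ_1 - Δ_0) = 51
Natural end conditions: M_0 = M_2 = 0.
Hence M_0 = 0, M_1 = 17/2, M_2 = 0.
On [-1, 1], g(x) = 1 - 13/3·(x + 1) + 0·(x + 1)² + 17/24·(x + 1)³.
With (x + 1) = 1/2: g(-1/2) = -69/64.

-1.0781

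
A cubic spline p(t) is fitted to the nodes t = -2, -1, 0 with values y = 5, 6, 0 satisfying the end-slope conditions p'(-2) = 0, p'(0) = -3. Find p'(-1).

Write m_i for p''(x_i). With h_i = 1, 1 and divided differences Δ_i = 1, -6, the continuity of p' gives the tridiagonal system
  1·m_0 + 4·m_1 + 1·m_2 = 6(Δ_1 - Δ_0) = -42
Clamped end conditions give two more equations: 2h_0·m_0 + h_0·m_1 = 6(Δ_0 - p'(-2)) = 6 and h_1·m_1 + 2h_1·m_2 = 6(p'(0) - Δ_1) = 18.
Solving: m_0 = 12, m_1 = -18, m_2 = 18.
On [-1, 0], p'(t) = b_1 + 2c_1·(t + 1) + 3d_1·(t + 1)² with b_1 = Δ_1 - h_1(2m_1 + m_2)/6 = -3, c_1 = m_1/2 = -9, d_1 = (m_2 - m_1)/(6h_1) = 6. So p'(-1) = -3.

-3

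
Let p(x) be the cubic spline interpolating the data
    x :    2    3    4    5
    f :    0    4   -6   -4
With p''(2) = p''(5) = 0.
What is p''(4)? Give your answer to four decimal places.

24.8000

Let m_i = p''(x_i). Step sizes h_i = 1, 1, 1; slopes of the chords Δ_i = (y_(i+1) - y_i)/h_i = 4, -10, 2.
  1·m_0 + 4·m_1 + 1·m_2 = 6(Δ_1 - Δ_0) = -84
  1·m_1 + 4·m_2 + 1·m_3 = 6(Δ_2 - Δ_1) = 72
Natural end conditions: m_0 = m_3 = 0.
Forward elimination and back-substitution give m_0 = 0, m_1 = -136/5, m_2 = 124/5, m_3 = 0.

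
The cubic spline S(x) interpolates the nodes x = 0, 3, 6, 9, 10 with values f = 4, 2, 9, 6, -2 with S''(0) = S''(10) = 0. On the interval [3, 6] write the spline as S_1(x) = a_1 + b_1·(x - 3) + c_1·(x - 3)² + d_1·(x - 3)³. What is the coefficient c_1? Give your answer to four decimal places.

0.8580

With M_i denoting the second derivative at x_i, h_i = 3, 3, 3, 1, and Δ_i = (y_(i+1) − y_i)/h_i = -2/3, 7/3, -1, -8:
  3·M_0 + 12·M_1 + 3·M_2 = 6(Δ_1 - Δ_0) = 18
  3·M_1 + 12·M_2 + 3·M_3 = 6(Δ_2 - Δ_1) = -20
  3·M_2 + 8·M_3 + 1·M_4 = 6(Δ_3 - Δ_2) = -42
Natural end conditions: M_0 = M_4 = 0.
Hence M_0 = 0, M_1 = 139/81, M_2 = -70/81, M_3 = -133/27, M_4 = 0.
On [3, 6], with S_1(x) = a_1 + b_1·(x - 3) + c_1·(x - 3)² + d_1·(x - 3)³: c_1 = M_1/2 = 139/162, d_1 = (M_2 - M_1)/(6h_1) = -209/1458, b_1 = Δ_1 - h_1(2M_1 + M_2)/6 = 85/81.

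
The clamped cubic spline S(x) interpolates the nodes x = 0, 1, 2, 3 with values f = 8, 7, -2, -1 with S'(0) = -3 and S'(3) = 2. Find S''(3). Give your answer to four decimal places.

Write M_i for S''(x_i). With h_i = 1, 1, 1 and divided differences Δ_i = -1, -9, 1, the continuity of S' gives the tridiagonal system
  1·M_0 + 4·M_1 + 1·M_2 = 6(Δ_1 - Δ_0) = -48
  1·M_1 + 4·M_2 + 1·M_3 = 6(Δ_2 - Δ_1) = 60
Clamped end conditions give two more equations: 2h_0·M_0 + h_0·M_1 = 6(Δ_0 - S'(0)) = 12 and h_2·M_2 + 2h_2·M_3 = 6(S'(3) - Δ_2) = 6.
Solving the tridiagonal system: M_0 = 254/15, M_1 = -328/15, M_2 = 338/15, M_3 = -124/15.

-8.2667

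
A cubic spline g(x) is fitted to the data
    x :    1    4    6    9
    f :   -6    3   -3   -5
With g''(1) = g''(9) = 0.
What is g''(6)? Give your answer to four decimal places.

With m_i denoting the second derivative at x_i, h_i = 3, 2, 3, and Δ_i = (y_(i+1) − y_i)/h_i = 3, -3, -2/3:
  3·m_0 + 10·m_1 + 2·m_2 = 6(Δ_1 - Δ_0) = -36
  2·m_1 + 10·m_2 + 3·m_3 = 6(Δ_2 - Δ_1) = 14
Natural end conditions: m_0 = m_3 = 0.
Solving the tridiagonal system: m_0 = 0, m_1 = -97/24, m_2 = 53/24, m_3 = 0.

2.2083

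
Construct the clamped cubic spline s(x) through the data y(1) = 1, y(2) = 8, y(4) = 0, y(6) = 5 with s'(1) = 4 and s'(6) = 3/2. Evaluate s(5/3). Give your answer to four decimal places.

Write M_i for s''(x_i). With h_i = 1, 2, 2 and divided differences Δ_i = 7, -4, 5/2, the continuity of s' gives the tridiagonal system
  1·M_0 + 6·M_1 + 2·M_2 = 6(Δ_1 - Δ_0) = -66
  2·M_1 + 8·M_2 + 2·M_3 = 6(Δ_2 - Δ_1) = 39
Clamped end conditions give two more equations: 2h_0·M_0 + h_0·M_1 = 6(Δ_0 - s'(1)) = 18 and h_2·M_2 + 2h_2·M_3 = 6(s'(6) - Δ_2) = -6.
Solving the tridiagonal system: M_0 = 410/23, M_1 = -406/23, M_2 = 254/23, M_3 = -323/46.
On [1, 2], s(x) = 1 + 4·(x - 1) + 205/23·(x - 1)² - 136/23·(x - 1)³.
With (x - 1) = 2/3: s(5/3) = 3649/621.

5.8760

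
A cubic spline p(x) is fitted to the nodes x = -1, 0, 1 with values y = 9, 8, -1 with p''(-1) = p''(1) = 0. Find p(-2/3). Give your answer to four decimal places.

9.2593

With M_i denoting the second derivative at x_i, h_i = 1, 1, and Δ_i = (y_(i+1) − y_i)/h_i = -1, -9:
  1·M_0 + 4·M_1 + 1·M_2 = 6(Δ_1 - Δ_0) = -48
Natural end conditions: M_0 = M_2 = 0.
Hence M_0 = 0, M_1 = -12, M_2 = 0.
On [-1, 0], p(x) = 9 + 1·(x + 1) + 0·(x + 1)² - 2·(x + 1)³.
With (x + 1) = 1/3: p(-2/3) = 250/27.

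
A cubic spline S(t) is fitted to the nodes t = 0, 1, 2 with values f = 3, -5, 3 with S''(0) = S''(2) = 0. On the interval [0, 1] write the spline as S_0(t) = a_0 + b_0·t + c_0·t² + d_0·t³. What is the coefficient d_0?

With M_i denoting the second derivative at x_i, h_i = 1, 1, and Δ_i = (y_(i+1) − y_i)/h_i = -8, 8:
  1·M_0 + 4·M_1 + 1·M_2 = 6(Δ_1 - Δ_0) = 96
Natural end conditions: M_0 = M_2 = 0.
Hence M_0 = 0, M_1 = 24, M_2 = 0.
On [0, 1], with S_0(t) = a_0 + b_0·t + c_0·t² + d_0·t³: c_0 = M_0/2 = 0, d_0 = (M_1 - M_0)/(6h_0) = 4, b_0 = Δ_0 - h_0(2M_0 + M_1)/6 = -12.

4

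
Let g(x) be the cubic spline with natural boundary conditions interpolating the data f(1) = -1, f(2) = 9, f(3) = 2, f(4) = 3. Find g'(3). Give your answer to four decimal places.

-5.5333

Put M_i = g'' at the i-th knot. Here h = (1, 1, 1) and Δ = (10, -7, 1), so the interior equations h_(i-1)·M_(i-1) + 2(h_(i-1)+h_i)·M_i + h_i·M_(i+1) = 6(Δ_i − Δ_(i-1)) read
  1·M_0 + 4·M_1 + 1·M_2 = 6(Δ_1 - Δ_0) = -102
  1·M_1 + 4·M_2 + 1·M_3 = 6(Δ_2 - Δ_1) = 48
Natural end conditions: M_0 = M_3 = 0.
Solving the tridiagonal system: M_0 = 0, M_1 = -152/5, M_2 = 98/5, M_3 = 0.
On [3, 4], g'(x) = b_2 + 2c_2·(x - 3) + 3d_2·(x - 3)² with b_2 = Δ_2 - h_2(2M_2 + M_3)/6 = -83/15, c_2 = M_2/2 = 49/5, d_2 = (M_3 - M_2)/(6h_2) = -49/15. So g'(3) = -83/15.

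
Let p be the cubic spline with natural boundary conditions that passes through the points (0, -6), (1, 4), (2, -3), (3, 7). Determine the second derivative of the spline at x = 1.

-34

Write M_i for p''(x_i). With h_i = 1, 1, 1 and divided differences Δ_i = 10, -7, 10, the continuity of p' gives the tridiagonal system
  1·M_0 + 4·M_1 + 1·M_2 = 6(Δ_1 - Δ_0) = -102
  1·M_1 + 4·M_2 + 1·M_3 = 6(Δ_2 - Δ_1) = 102
Natural end conditions: M_0 = M_3 = 0.
Hence M_0 = 0, M_1 = -34, M_2 = 34, M_3 = 0.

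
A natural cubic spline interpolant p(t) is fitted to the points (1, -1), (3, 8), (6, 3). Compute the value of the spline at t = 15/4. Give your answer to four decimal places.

8.5711

Write m_i for p''(x_i). With h_i = 2, 3 and divided differences Δ_i = 9/2, -5/3, the continuity of p' gives the tridiagonal system
  2·m_0 + 10·m_1 + 3·m_2 = 6(Δ_1 - Δ_0) = -37
Natural end conditions: m_0 = m_2 = 0.
Forward elimination and back-substitution give m_0 = 0, m_1 = -37/10, m_2 = 0.
On [3, 6], p(t) = 8 + 61/30·(t - 3) - 37/20·(t - 3)² + 37/180·(t - 3)³.
With (t - 3) = 3/4: p(15/4) = 10971/1280.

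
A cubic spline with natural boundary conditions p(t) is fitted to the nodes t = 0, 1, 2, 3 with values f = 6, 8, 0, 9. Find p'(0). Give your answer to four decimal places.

5.8000

With σ_i denoting the second derivative at x_i, h_i = 1, 1, 1, and Δ_i = (y_(i+1) − y_i)/h_i = 2, -8, 9:
  1·σ_0 + 4·σ_1 + 1·σ_2 = 6(Δ_1 - Δ_0) = -60
  1·σ_1 + 4·σ_2 + 1·σ_3 = 6(Δ_2 - Δ_1) = 102
Natural end conditions: σ_0 = σ_3 = 0.
Solving the tridiagonal system: σ_0 = 0, σ_1 = -114/5, σ_2 = 156/5, σ_3 = 0.
On [0, 1], p'(t) = b_0 + 2c_0·t + 3d_0·t² with b_0 = Δ_0 - h_0(2σ_0 + σ_1)/6 = 29/5, c_0 = σ_0/2 = 0, d_0 = (σ_1 - σ_0)/(6h_0) = -19/5. So p'(0) = 29/5.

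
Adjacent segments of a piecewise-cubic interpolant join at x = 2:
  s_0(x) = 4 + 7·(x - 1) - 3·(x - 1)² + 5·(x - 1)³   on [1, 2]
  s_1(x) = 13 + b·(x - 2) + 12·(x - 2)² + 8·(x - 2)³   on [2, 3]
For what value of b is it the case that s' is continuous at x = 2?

16

s_0'(x) = 7 - 6·(x - 1) + 15·(x - 1)², so s_0'(2) = 16. On the right, s_1'(2) = b, so b = 16.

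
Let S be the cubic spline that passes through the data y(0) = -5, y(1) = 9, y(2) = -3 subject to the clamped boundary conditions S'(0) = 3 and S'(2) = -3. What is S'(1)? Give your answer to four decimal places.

1.5000

Write m_i for S''(x_i). With h_i = 1, 1 and divided differences Δ_i = 14, -12, the continuity of S' gives the tridiagonal system
  1·m_0 + 4·m_1 + 1·m_2 = 6(Δ_1 - Δ_0) = -156
Clamped end conditions give two more equations: 2h_0·m_0 + h_0·m_1 = 6(Δ_0 - S'(0)) = 66 and h_1·m_1 + 2h_1·m_2 = 6(S'(2) - Δ_1) = 54.
Forward elimination and back-substitution give m_0 = 69, m_1 = -72, m_2 = 63.
On [1, 2], S'(t) = b_1 + 2c_1·(t - 1) + 3d_1·(t - 1)² with b_1 = Δ_1 - h_1(2m_1 + m_2)/6 = 3/2, c_1 = m_1/2 = -36, d_1 = (m_2 - m_1)/(6h_1) = 45/2. So S'(1) = 3/2.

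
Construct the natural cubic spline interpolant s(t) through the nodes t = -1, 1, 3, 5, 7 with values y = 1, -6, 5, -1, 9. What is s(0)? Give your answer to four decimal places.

With M_i denoting the second derivative at x_i, h_i = 2, 2, 2, 2, and Δ_i = (y_(i+1) − y_i)/h_i = -7/2, 11/2, -3, 5:
  2·M_0 + 8·M_1 + 2·M_2 = 6(Δ_1 - Δ_0) = 54
  2·M_1 + 8·M_2 + 2·M_3 = 6(Δ_2 - Δ_1) = -51
  2·M_2 + 8·M_3 + 2·M_4 = 6(Δ_3 - Δ_2) = 48
Natural end conditions: M_0 = M_4 = 0.
Forward elimination and back-substitution give M_0 = 0, M_1 = 531/56, M_2 = -153/14, M_3 = 489/56, M_4 = 0.
On [-1, 1], s(t) = 1 - 373/56·(t + 1) + 0·(t + 1)² + 177/224·(t + 1)³.
With (t + 1) = 1: s(0) = -1091/224.

-4.8705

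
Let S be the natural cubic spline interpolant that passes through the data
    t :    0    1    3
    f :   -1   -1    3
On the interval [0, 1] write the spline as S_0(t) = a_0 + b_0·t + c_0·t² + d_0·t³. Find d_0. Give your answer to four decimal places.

0.3333

Write M_i for S''(x_i). With h_i = 1, 2 and divided differences Δ_i = 0, 2, the continuity of S' gives the tridiagonal system
  1·M_0 + 6·M_1 + 2·M_2 = 6(Δ_1 - Δ_0) = 12
Natural end conditions: M_0 = M_2 = 0.
Solving the tridiagonal system: M_0 = 0, M_1 = 2, M_2 = 0.
On [0, 1], with S_0(t) = a_0 + b_0·t + c_0·t² + d_0·t³: c_0 = M_0/2 = 0, d_0 = (M_1 - M_0)/(6h_0) = 1/3, b_0 = Δ_0 - h_0(2M_0 + M_1)/6 = -1/3.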